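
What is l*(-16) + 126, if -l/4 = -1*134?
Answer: -8450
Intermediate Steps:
l = 536 (l = -(-4)*134 = -4*(-134) = 536)
l*(-16) + 126 = 536*(-16) + 126 = -8576 + 126 = -8450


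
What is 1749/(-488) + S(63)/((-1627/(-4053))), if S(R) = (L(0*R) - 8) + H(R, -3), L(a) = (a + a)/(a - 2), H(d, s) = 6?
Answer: -6801351/793976 ≈ -8.5662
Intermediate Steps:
L(a) = 2*a/(-2 + a) (L(a) = (2*a)/(-2 + a) = 2*a/(-2 + a))
S(R) = -2 (S(R) = (2*(0*R)/(-2 + 0*R) - 8) + 6 = (2*0/(-2 + 0) - 8) + 6 = (2*0/(-2) - 8) + 6 = (2*0*(-½) - 8) + 6 = (0 - 8) + 6 = -8 + 6 = -2)
1749/(-488) + S(63)/((-1627/(-4053))) = 1749/(-488) - 2/((-1627/(-4053))) = 1749*(-1/488) - 2/((-1627*(-1/4053))) = -1749/488 - 2/1627/4053 = -1749/488 - 2*4053/1627 = -1749/488 - 8106/1627 = -6801351/793976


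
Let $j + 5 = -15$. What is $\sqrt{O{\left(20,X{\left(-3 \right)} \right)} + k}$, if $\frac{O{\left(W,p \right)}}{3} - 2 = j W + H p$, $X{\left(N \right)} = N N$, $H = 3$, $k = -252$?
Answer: $i \sqrt{1365} \approx 36.946 i$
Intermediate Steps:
$X{\left(N \right)} = N^{2}$
$j = -20$ ($j = -5 - 15 = -20$)
$O{\left(W,p \right)} = 6 - 60 W + 9 p$ ($O{\left(W,p \right)} = 6 + 3 \left(- 20 W + 3 p\right) = 6 - \left(- 9 p + 60 W\right) = 6 - 60 W + 9 p$)
$\sqrt{O{\left(20,X{\left(-3 \right)} \right)} + k} = \sqrt{\left(6 - 1200 + 9 \left(-3\right)^{2}\right) - 252} = \sqrt{\left(6 - 1200 + 9 \cdot 9\right) - 252} = \sqrt{\left(6 - 1200 + 81\right) - 252} = \sqrt{-1113 - 252} = \sqrt{-1365} = i \sqrt{1365}$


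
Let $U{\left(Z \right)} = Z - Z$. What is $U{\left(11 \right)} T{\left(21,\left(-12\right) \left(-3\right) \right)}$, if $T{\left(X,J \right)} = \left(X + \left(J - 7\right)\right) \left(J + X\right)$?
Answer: $0$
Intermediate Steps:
$T{\left(X,J \right)} = \left(J + X\right) \left(-7 + J + X\right)$ ($T{\left(X,J \right)} = \left(X + \left(-7 + J\right)\right) \left(J + X\right) = \left(-7 + J + X\right) \left(J + X\right) = \left(J + X\right) \left(-7 + J + X\right)$)
$U{\left(Z \right)} = 0$
$U{\left(11 \right)} T{\left(21,\left(-12\right) \left(-3\right) \right)} = 0 \left(\left(\left(-12\right) \left(-3\right)\right)^{2} + 21^{2} - 7 \left(\left(-12\right) \left(-3\right)\right) - 147 + 2 \left(\left(-12\right) \left(-3\right)\right) 21\right) = 0 \left(36^{2} + 441 - 252 - 147 + 2 \cdot 36 \cdot 21\right) = 0 \left(1296 + 441 - 252 - 147 + 1512\right) = 0 \cdot 2850 = 0$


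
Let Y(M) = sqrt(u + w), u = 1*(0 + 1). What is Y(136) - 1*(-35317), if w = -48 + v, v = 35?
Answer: 35317 + 2*I*sqrt(3) ≈ 35317.0 + 3.4641*I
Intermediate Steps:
w = -13 (w = -48 + 35 = -13)
u = 1 (u = 1*1 = 1)
Y(M) = 2*I*sqrt(3) (Y(M) = sqrt(1 - 13) = sqrt(-12) = 2*I*sqrt(3))
Y(136) - 1*(-35317) = 2*I*sqrt(3) - 1*(-35317) = 2*I*sqrt(3) + 35317 = 35317 + 2*I*sqrt(3)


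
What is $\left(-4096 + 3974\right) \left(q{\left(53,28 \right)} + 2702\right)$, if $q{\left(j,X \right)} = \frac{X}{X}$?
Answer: $-329766$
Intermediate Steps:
$q{\left(j,X \right)} = 1$
$\left(-4096 + 3974\right) \left(q{\left(53,28 \right)} + 2702\right) = \left(-4096 + 3974\right) \left(1 + 2702\right) = \left(-122\right) 2703 = -329766$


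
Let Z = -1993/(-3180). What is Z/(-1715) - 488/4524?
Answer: -74178387/685348300 ≈ -0.10823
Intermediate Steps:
Z = 1993/3180 (Z = -1993*(-1/3180) = 1993/3180 ≈ 0.62673)
Z/(-1715) - 488/4524 = (1993/3180)/(-1715) - 488/4524 = (1993/3180)*(-1/1715) - 488*1/4524 = -1993/5453700 - 122/1131 = -74178387/685348300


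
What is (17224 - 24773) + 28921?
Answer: 21372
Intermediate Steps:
(17224 - 24773) + 28921 = -7549 + 28921 = 21372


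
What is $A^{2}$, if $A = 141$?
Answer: $19881$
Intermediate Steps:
$A^{2} = 141^{2} = 19881$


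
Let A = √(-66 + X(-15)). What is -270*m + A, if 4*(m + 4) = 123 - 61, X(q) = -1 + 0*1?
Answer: -3105 + I*√67 ≈ -3105.0 + 8.1853*I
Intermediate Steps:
X(q) = -1 (X(q) = -1 + 0 = -1)
A = I*√67 (A = √(-66 - 1) = √(-67) = I*√67 ≈ 8.1853*I)
m = 23/2 (m = -4 + (123 - 61)/4 = -4 + (¼)*62 = -4 + 31/2 = 23/2 ≈ 11.500)
-270*m + A = -270*23/2 + I*√67 = -3105 + I*√67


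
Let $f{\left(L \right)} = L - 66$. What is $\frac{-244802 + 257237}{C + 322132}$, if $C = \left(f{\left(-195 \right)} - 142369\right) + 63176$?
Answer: $\frac{12435}{242678} \approx 0.051241$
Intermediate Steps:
$f{\left(L \right)} = -66 + L$ ($f{\left(L \right)} = L - 66 = -66 + L$)
$C = -79454$ ($C = \left(\left(-66 - 195\right) - 142369\right) + 63176 = \left(-261 - 142369\right) + 63176 = -142630 + 63176 = -79454$)
$\frac{-244802 + 257237}{C + 322132} = \frac{-244802 + 257237}{-79454 + 322132} = \frac{12435}{242678}$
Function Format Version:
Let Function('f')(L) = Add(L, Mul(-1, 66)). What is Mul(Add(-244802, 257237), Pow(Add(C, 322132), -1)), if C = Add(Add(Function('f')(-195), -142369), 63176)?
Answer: Rational(12435, 242678) ≈ 0.051241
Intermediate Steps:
Function('f')(L) = Add(-66, L) (Function('f')(L) = Add(L, -66) = Add(-66, L))
C = -79454 (C = Add(Add(Add(-66, -195), -142369), 63176) = Add(Add(-261, -142369), 63176) = Add(-142630, 63176) = -79454)
Mul(Add(-244802, 257237), Pow(Add(C, 322132), -1)) = Mul(Add(-244802, 257237), Pow(Add(-79454, 322132), -1)) = Mul(12435, Pow(242678, -1)) = Mul(12435, Rational(1, 242678)) = Rational(12435, 242678)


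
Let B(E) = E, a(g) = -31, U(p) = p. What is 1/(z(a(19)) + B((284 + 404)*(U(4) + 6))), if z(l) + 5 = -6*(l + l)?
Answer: 1/7247 ≈ 0.00013799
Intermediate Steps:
z(l) = -5 - 12*l (z(l) = -5 - 6*(l + l) = -5 - 12*l)
1/(z(a(19)) + B((284 + 404)*(U(4) + 6))) = 1/((-5 - 12*(-31)) + (284 + 404)*(4 + 6)) = 1/((-5 + 372) + 688*10) = 1/(367 + 6880) = 1/7247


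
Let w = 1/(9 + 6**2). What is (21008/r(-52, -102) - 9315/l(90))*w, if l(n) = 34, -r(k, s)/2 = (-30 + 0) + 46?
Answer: -15818/765 ≈ -20.677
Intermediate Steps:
w = 1/45 (w = 1/(9 + 36) = 1/45 ≈ 0.022222)
r(k, s) = -32 (r(k, s) = -2*((-30 + 0) + 46) = -2*(-30 + 46) = -2*16 = -32)
(21008/r(-52, -102) - 9315/l(90))*w = (21008/(-32) - 9315/34)*(1/45) = (21008*(-1/32) - 9315*1/34)*(1/45) = (-1313/2 - 9315/34)*(1/45) = -15818/17*1/45 = -15818/765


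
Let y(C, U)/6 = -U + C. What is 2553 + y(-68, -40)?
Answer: 2385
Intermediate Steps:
y(C, U) = -6*U + 6*C (y(C, U) = 6*(-U + C) = 6*(C - U) = -6*U + 6*C)
2553 + y(-68, -40) = 2553 + (-6*(-40) + 6*(-68)) = 2553 + (240 - 408) = 2553 - 168 = 2385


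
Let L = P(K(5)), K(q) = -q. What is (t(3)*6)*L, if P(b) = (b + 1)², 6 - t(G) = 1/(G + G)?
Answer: 560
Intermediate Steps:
t(G) = 6 - 1/(2*G) (t(G) = 6 - 1/(G + G) = 6 - 1/(2*G))
P(b) = (1 + b)²
L = 16 (L = (1 - 1*5)² = (1 - 5)² = (-4)² = 16)
(t(3)*6)*L = ((6 - ½/3)*6)*16 = ((6 - ½*⅓)*6)*16 = ((6 - ⅙)*6)*16 = ((35/6)*6)*16 = 35*16 = 560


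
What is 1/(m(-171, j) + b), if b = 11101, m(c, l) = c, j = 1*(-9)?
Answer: 1/10930 ≈ 9.1491e-5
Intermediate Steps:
j = -9
1/(m(-171, j) + b) = 1/(-171 + 11101) = 1/10930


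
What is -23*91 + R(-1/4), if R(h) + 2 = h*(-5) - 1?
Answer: -8379/4 ≈ -2094.8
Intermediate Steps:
R(h) = -3 - 5*h (R(h) = -2 + (h*(-5) - 1) = -2 + (-5*h - 1) = -2 + (-1 - 5*h) = -3 - 5*h)
-23*91 + R(-1/4) = -23*91 + (-3 - (-5)/4) = -2093 + (-3 - (-5)/4) = -2093 + (-3 - 5*(-1/4)) = -2093 + (-3 + 5/4) = -2093 - 7/4 = -8379/4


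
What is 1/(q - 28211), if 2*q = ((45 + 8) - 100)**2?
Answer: -2/54213 ≈ -3.6891e-5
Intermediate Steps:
q = 2209/2 (q = ((45 + 8) - 100)**2/2 = (53 - 100)**2/2 = (1/2)*(-47)**2 = (1/2)*2209 = 2209/2 ≈ 1104.5)
1/(q - 28211) = 1/(2209/2 - 28211) = 1/(-54213/2) = -2/54213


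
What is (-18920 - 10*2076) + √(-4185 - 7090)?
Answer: -39680 + 5*I*√451 ≈ -39680.0 + 106.18*I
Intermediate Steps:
(-18920 - 10*2076) + √(-4185 - 7090) = (-18920 - 20760) + √(-11275) = -39680 + 5*I*√451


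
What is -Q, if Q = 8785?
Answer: -8785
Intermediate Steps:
-Q = -1*8785 = -8785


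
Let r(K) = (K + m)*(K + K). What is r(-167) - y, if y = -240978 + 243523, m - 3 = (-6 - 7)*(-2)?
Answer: 43547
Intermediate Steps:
m = 29 (m = 3 + (-6 - 7)*(-2) = 3 - 13*(-2) = 3 + 26 = 29)
y = 2545
r(K) = 2*K*(29 + K) (r(K) = (K + 29)*(K + K) = (29 + K)*(2*K) = 2*K*(29 + K))
r(-167) - y = 2*(-167)*(29 - 167) - 1*2545 = 2*(-167)*(-138) - 2545 = 46092 - 2545 = 43547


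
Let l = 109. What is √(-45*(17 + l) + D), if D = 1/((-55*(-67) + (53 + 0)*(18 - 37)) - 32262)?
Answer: I*√167741281/172 ≈ 75.299*I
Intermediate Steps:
D = -1/29584 (D = 1/((3685 + 53*(-19)) - 32262) = 1/((3685 - 1007) - 32262) = 1/(2678 - 32262) = 1/(-29584) = -1/29584 ≈ -3.3802e-5)
√(-45*(17 + l) + D) = √(-45*(17 + 109) - 1/29584) = √(-45*126 - 1/29584) = √(-5670 - 1/29584) = √(-167741281/29584) = I*√167741281/172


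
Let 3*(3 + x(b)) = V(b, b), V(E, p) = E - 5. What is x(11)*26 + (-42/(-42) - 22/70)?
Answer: -886/35 ≈ -25.314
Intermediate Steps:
V(E, p) = -5 + E
x(b) = -14/3 + b/3 (x(b) = -3 + (-5 + b)/3 = -3 + (-5/3 + b/3) = -14/3 + b/3)
x(11)*26 + (-42/(-42) - 22/70) = (-14/3 + (1/3)*11)*26 + (-42/(-42) - 22/70) = (-14/3 + 11/3)*26 + (-42*(-1/42) - 22*1/70) = -1*26 + (1 - 11/35) = -26 + 24/35 = -886/35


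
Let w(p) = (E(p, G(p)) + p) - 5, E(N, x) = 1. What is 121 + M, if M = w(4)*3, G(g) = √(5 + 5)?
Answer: 121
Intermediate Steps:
G(g) = √10
w(p) = -4 + p (w(p) = (1 + p) - 5 = -4 + p)
M = 0 (M = (-4 + 4)*3 = 0*3 = 0)
121 + M = 121 + 0 = 121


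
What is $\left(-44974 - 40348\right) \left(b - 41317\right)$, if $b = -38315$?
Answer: $6794361504$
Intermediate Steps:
$\left(-44974 - 40348\right) \left(b - 41317\right) = \left(-44974 - 40348\right) \left(-38315 - 41317\right) = \left(-85322\right) \left(-79632\right) = 6794361504$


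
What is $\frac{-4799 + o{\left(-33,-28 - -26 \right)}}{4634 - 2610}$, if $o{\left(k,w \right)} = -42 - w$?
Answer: $- \frac{4839}{2024} \approx -2.3908$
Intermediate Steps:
$\frac{-4799 + o{\left(-33,-28 - -26 \right)}}{4634 - 2610} = \frac{-4799 - \left(14 + 26\right)}{4634 - 2610} = \frac{-4799 - 40}{2024} = \left(-4799 - 40\right) \frac{1}{2024} = \left(-4839\right) \frac{1}{2024} = - \frac{4839}{2024}$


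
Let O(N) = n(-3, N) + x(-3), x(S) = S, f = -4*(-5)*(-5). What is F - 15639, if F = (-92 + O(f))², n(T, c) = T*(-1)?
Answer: -7175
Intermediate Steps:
f = -100 (f = 20*(-5) = -100)
n(T, c) = -T
O(N) = 0 (O(N) = -1*(-3) - 3 = 3 - 3 = 0)
F = 8464 (F = (-92 + 0)² = (-92)² = 8464)
F - 15639 = 8464 - 15639 = -7175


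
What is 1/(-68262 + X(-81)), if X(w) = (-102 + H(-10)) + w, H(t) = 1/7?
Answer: -7/479114 ≈ -1.4610e-5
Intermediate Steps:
H(t) = 1/7
X(w) = -713/7 + w (X(w) = (-102 + 1/7) + w = -713/7 + w)
1/(-68262 + X(-81)) = 1/(-68262 + (-713/7 - 81)) = 1/(-68262 - 1280/7) = 1/(-479114/7) = -7/479114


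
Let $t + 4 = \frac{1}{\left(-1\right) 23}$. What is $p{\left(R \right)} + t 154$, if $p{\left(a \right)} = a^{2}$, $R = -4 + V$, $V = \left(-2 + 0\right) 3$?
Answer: $- \frac{12022}{23} \approx -522.7$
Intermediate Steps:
$t = - \frac{93}{23}$ ($t = -4 + \frac{1}{\left(-1\right) 23} = -4 + \frac{1}{-23} = -4 - \frac{1}{23} = - \frac{93}{23} \approx -4.0435$)
$V = -6$ ($V = \left(-2\right) 3 = -6$)
$R = -10$ ($R = -4 - 6 = -10$)
$p{\left(R \right)} + t 154 = \left(-10\right)^{2} - \frac{14322}{23} = 100 - \frac{14322}{23} = - \frac{12022}{23}$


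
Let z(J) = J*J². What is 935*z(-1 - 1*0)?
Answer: -935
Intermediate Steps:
z(J) = J³
935*z(-1 - 1*0) = 935*(-1 - 1*0)³ = 935*(-1 + 0)³ = 935*(-1)³ = 935*(-1) = -935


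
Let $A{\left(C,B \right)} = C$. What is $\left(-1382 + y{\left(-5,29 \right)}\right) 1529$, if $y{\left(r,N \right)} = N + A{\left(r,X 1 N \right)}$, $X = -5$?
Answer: $-2076382$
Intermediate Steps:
$y{\left(r,N \right)} = N + r$
$\left(-1382 + y{\left(-5,29 \right)}\right) 1529 = \left(-1382 + \left(29 - 5\right)\right) 1529 = \left(-1382 + 24\right) 1529 = \left(-1358\right) 1529 = -2076382$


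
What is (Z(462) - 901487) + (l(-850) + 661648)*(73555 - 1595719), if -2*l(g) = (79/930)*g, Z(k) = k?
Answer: -31222971241417/31 ≈ -1.0072e+12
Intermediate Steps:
l(g) = -79*g/1860 (l(g) = -79/930*g/2 = -79*(1/930)*g/2 = -79*g/1860)
(Z(462) - 901487) + (l(-850) + 661648)*(73555 - 1595719) = (462 - 901487) + (-79/1860*(-850) + 661648)*(73555 - 1595719) = -901025 + (6715/186 + 661648)*(-1522164) = -901025 + (123073243/186)*(-1522164) = -901025 - 31222943309642/31 = -31222971241417/31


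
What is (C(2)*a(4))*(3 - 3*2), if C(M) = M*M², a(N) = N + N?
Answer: -192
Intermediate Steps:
a(N) = 2*N
C(M) = M³
(C(2)*a(4))*(3 - 3*2) = (2³*(2*4))*(3 - 3*2) = (8*8)*(3 - 6) = 64*(-3) = -192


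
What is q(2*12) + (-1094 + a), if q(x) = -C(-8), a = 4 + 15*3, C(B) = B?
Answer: -1037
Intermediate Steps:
a = 49 (a = 4 + 45 = 49)
q(x) = 8 (q(x) = -1*(-8) = 8)
q(2*12) + (-1094 + a) = 8 + (-1094 + 49) = 8 - 1045 = -1037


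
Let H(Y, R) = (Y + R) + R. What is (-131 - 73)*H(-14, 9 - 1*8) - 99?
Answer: 2349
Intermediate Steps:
H(Y, R) = Y + 2*R (H(Y, R) = (R + Y) + R = Y + 2*R)
(-131 - 73)*H(-14, 9 - 1*8) - 99 = (-131 - 73)*(-14 + 2*(9 - 1*8)) - 99 = -204*(-14 + 2*(9 - 8)) - 99 = -204*(-14 + 2*1) - 99 = -204*(-14 + 2) - 99 = -204*(-12) - 99 = 2448 - 99 = 2349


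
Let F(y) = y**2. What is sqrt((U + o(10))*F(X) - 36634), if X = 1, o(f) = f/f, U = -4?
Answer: I*sqrt(36637) ≈ 191.41*I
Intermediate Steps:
o(f) = 1
sqrt((U + o(10))*F(X) - 36634) = sqrt((-4 + 1)*1**2 - 36634) = sqrt(-3*1 - 36634) = sqrt(-3 - 36634) = sqrt(-36637) = I*sqrt(36637)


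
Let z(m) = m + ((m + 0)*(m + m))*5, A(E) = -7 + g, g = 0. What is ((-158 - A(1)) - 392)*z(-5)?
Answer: -133035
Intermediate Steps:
A(E) = -7 (A(E) = -7 + 0 = -7)
z(m) = m + 10*m**2 (z(m) = m + (m*(2*m))*5 = m + (2*m**2)*5 = m + 10*m**2)
((-158 - A(1)) - 392)*z(-5) = ((-158 - 1*(-7)) - 392)*(-5*(1 + 10*(-5))) = ((-158 + 7) - 392)*(-5*(1 - 50)) = (-151 - 392)*(-5*(-49)) = -543*245 = -133035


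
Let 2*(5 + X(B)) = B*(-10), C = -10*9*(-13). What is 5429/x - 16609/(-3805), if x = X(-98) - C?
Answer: -1856036/521285 ≈ -3.5605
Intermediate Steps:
C = 1170 (C = -90*(-13) = 1170)
X(B) = -5 - 5*B (X(B) = -5 + (B*(-10))/2 = -5 + (-10*B)/2 = -5 - 5*B)
x = -685 (x = (-5 - 5*(-98)) - 1*1170 = (-5 + 490) - 1170 = 485 - 1170 = -685)
5429/x - 16609/(-3805) = 5429/(-685) - 16609/(-3805) = 5429*(-1/685) - 16609*(-1/3805) = -5429/685 + 16609/3805 = -1856036/521285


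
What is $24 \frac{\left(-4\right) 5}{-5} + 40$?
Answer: $136$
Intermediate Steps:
$24 \frac{\left(-4\right) 5}{-5} + 40 = 24 \left(\left(-20\right) \left(- \frac{1}{5}\right)\right) + 40 = 24 \cdot 4 + 40 = 96 + 40 = 136$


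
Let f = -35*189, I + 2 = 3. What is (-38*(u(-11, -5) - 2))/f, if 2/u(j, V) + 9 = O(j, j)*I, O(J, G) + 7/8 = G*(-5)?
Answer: -1412/125685 ≈ -0.011234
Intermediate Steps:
O(J, G) = -7/8 - 5*G (O(J, G) = -7/8 + G*(-5) = -7/8 - 5*G)
I = 1 (I = -2 + 3 = 1)
u(j, V) = 2/(-79/8 - 5*j) (u(j, V) = 2/(-9 + (-7/8 - 5*j)*1) = 2/(-9 + (-7/8 - 5*j)) = 2/(-79/8 - 5*j))
f = -6615
(-38*(u(-11, -5) - 2))/f = -38*(-16/(79 + 40*(-11)) - 2)/(-6615) = -38*(-16/(79 - 440) - 2)*(-1/6615) = -38*(-16/(-361) - 2)*(-1/6615) = -38*(-16*(-1/361) - 2)*(-1/6615) = -38*(16/361 - 2)*(-1/6615) = -38*(-706/361)*(-1/6615) = (1412/19)*(-1/6615) = -1412/125685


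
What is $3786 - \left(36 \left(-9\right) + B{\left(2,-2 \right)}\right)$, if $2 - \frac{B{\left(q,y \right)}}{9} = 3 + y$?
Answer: $4101$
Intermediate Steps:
$B{\left(q,y \right)} = -9 - 9 y$ ($B{\left(q,y \right)} = 18 - 9 \left(3 + y\right) = 18 - \left(27 + 9 y\right) = -9 - 9 y$)
$3786 - \left(36 \left(-9\right) + B{\left(2,-2 \right)}\right) = 3786 - \left(36 \left(-9\right) - -9\right) = 3786 - \left(-324 + \left(-9 + 18\right)\right) = 3786 - \left(-324 + 9\right) = 3786 - -315 = 3786 + 315 = 4101$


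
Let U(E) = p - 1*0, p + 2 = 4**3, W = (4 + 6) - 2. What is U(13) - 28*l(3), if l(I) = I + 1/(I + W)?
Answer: -270/11 ≈ -24.545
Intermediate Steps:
W = 8 (W = 10 - 2 = 8)
p = 62 (p = -2 + 4**3 = -2 + 64 = 62)
l(I) = I + 1/(8 + I) (l(I) = I + 1/(I + 8) = I + 1/(8 + I))
U(E) = 62 (U(E) = 62 - 1*0 = 62 + 0 = 62)
U(13) - 28*l(3) = 62 - 28*(1 + 3**2 + 8*3)/(8 + 3) = 62 - 28*(1 + 9 + 24)/11 = 62 - 28*34/11 = 62 - 952/11 = -270/11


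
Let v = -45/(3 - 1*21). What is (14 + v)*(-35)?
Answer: -1155/2 ≈ -577.50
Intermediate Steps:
v = 5/2 (v = -45/(3 - 21) = -45/(-18) = -45*(-1/18) = 5/2 ≈ 2.5000)
(14 + v)*(-35) = (14 + 5/2)*(-35) = (33/2)*(-35) = -1155/2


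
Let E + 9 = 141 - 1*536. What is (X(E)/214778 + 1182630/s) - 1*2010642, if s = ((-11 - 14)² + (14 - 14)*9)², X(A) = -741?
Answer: -33737579528871897/16779531250 ≈ -2.0106e+6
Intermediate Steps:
E = -404 (E = -9 + (141 - 1*536) = -9 + (141 - 536) = -9 - 395 = -404)
s = 390625 (s = ((-25)² + 0*9)² = (625 + 0)² = 625² = 390625)
(X(E)/214778 + 1182630/s) - 1*2010642 = (-741/214778 + 1182630/390625) - 1*2010642 = (-741*1/214778 + 1182630*(1/390625)) - 2010642 = (-741/214778 + 236526/78125) - 2010642 = 50742690603/16779531250 - 2010642 = -33737579528871897/16779531250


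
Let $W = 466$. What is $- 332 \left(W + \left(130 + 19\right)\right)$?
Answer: $-204180$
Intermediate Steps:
$- 332 \left(W + \left(130 + 19\right)\right) = - 332 \left(466 + \left(130 + 19\right)\right) = - 332 \left(466 + 149\right) = \left(-332\right) 615 = -204180$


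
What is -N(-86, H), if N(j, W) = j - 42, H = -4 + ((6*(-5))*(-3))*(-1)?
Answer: 128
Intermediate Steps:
H = -94 (H = -4 - 30*(-3)*(-1) = -4 + 90*(-1) = -4 - 90 = -94)
N(j, W) = -42 + j
-N(-86, H) = -(-42 - 86) = -1*(-128) = 128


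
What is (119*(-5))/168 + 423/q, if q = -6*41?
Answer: -5177/984 ≈ -5.2612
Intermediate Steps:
q = -246
(119*(-5))/168 + 423/q = (119*(-5))/168 + 423/(-246) = -595*1/168 + 423*(-1/246) = -85/24 - 141/82 = -5177/984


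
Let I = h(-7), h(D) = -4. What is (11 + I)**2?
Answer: 49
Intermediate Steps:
I = -4
(11 + I)**2 = (11 - 4)**2 = 7**2 = 49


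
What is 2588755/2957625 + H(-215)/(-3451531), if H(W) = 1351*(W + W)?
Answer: 2130668245031/2041666874775 ≈ 1.0436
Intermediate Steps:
H(W) = 2702*W (H(W) = 1351*(2*W) = 2702*W)
2588755/2957625 + H(-215)/(-3451531) = 2588755/2957625 + (2702*(-215))/(-3451531) = 2588755*(1/2957625) - 580930*(-1/3451531) = 517751/591525 + 580930/3451531 = 2130668245031/2041666874775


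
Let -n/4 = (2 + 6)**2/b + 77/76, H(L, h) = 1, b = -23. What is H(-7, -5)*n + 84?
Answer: 39801/437 ≈ 91.078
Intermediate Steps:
n = 3093/437 (n = -4*((2 + 6)**2/(-23) + 77/76) = -4*(8**2*(-1/23) + 77*(1/76)) = -4*(64*(-1/23) + 77/76) = -4*(-64/23 + 77/76) = -4*(-3093/1748) = 3093/437 ≈ 7.0778)
H(-7, -5)*n + 84 = 1*(3093/437) + 84 = 3093/437 + 84 = 39801/437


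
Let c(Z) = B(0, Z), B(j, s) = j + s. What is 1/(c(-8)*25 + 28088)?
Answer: 1/27888 ≈ 3.5858e-5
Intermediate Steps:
c(Z) = Z (c(Z) = 0 + Z = Z)
1/(c(-8)*25 + 28088) = 1/(-8*25 + 28088) = 1/(-200 + 28088) = 1/27888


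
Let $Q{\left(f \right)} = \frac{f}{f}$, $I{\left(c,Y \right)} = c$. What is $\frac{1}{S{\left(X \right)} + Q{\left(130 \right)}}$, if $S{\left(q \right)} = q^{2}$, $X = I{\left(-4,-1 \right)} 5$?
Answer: $\frac{1}{401} \approx 0.0024938$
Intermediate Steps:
$X = -20$ ($X = \left(-4\right) 5 = -20$)
$Q{\left(f \right)} = 1$
$\frac{1}{S{\left(X \right)} + Q{\left(130 \right)}} = \frac{1}{\left(-20\right)^{2} + 1} = \frac{1}{400 + 1} = \frac{1}{401}$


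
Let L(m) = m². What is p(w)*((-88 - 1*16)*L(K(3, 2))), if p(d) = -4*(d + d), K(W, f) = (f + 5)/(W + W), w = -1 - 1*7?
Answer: -81536/9 ≈ -9059.6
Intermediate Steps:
w = -8 (w = -1 - 7 = -8)
K(W, f) = (5 + f)/(2*W) (K(W, f) = (5 + f)/((2*W)) = (5 + f)*(1/(2*W)) = (5 + f)/(2*W))
p(d) = -8*d
p(w)*((-88 - 1*16)*L(K(3, 2))) = (-8*(-8))*((-88 - 1*16)*((½)*(5 + 2)/3)²) = 64*((-88 - 16)*((½)*(⅓)*7)²) = 64*(-104*(7/6)²) = 64*(-104*49/36) = 64*(-1274/9) = -81536/9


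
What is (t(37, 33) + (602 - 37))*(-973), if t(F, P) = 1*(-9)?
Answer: -540988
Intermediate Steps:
t(F, P) = -9
(t(37, 33) + (602 - 37))*(-973) = (-9 + (602 - 37))*(-973) = (-9 + 565)*(-973) = 556*(-973) = -540988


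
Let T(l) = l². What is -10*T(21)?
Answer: -4410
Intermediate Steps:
-10*T(21) = -10*21² = -10*441 = -4410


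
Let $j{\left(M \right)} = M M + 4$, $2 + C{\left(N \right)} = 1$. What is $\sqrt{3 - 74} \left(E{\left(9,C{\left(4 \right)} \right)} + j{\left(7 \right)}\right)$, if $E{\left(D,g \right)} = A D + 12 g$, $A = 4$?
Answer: $77 i \sqrt{71} \approx 648.81 i$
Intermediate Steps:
$C{\left(N \right)} = -1$ ($C{\left(N \right)} = -2 + 1 = -1$)
$E{\left(D,g \right)} = 4 D + 12 g$
$j{\left(M \right)} = 4 + M^{2}$ ($j{\left(M \right)} = M^{2} + 4 = 4 + M^{2}$)
$\sqrt{3 - 74} \left(E{\left(9,C{\left(4 \right)} \right)} + j{\left(7 \right)}\right) = \sqrt{3 - 74} \left(\left(4 \cdot 9 + 12 \left(-1\right)\right) + \left(4 + 7^{2}\right)\right) = \sqrt{-71} \left(\left(36 - 12\right) + \left(4 + 49\right)\right) = i \sqrt{71} \left(24 + 53\right) = i \sqrt{71} \cdot 77 = 77 i \sqrt{71}$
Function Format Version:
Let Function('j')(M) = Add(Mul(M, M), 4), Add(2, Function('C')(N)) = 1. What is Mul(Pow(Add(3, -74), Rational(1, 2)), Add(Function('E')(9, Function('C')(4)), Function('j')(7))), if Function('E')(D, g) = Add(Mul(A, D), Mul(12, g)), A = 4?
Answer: Mul(77, I, Pow(71, Rational(1, 2))) ≈ Mul(648.81, I)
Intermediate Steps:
Function('C')(N) = -1 (Function('C')(N) = Add(-2, 1) = -1)
Function('E')(D, g) = Add(Mul(4, D), Mul(12, g))
Function('j')(M) = Add(4, Pow(M, 2)) (Function('j')(M) = Add(Pow(M, 2), 4) = Add(4, Pow(M, 2)))
Mul(Pow(Add(3, -74), Rational(1, 2)), Add(Function('E')(9, Function('C')(4)), Function('j')(7))) = Mul(Pow(Add(3, -74), Rational(1, 2)), Add(Add(Mul(4, 9), Mul(12, -1)), Add(4, Pow(7, 2)))) = Mul(Pow(-71, Rational(1, 2)), Add(Add(36, -12), Add(4, 49))) = Mul(Mul(I, Pow(71, Rational(1, 2))), Add(24, 53)) = Mul(Mul(I, Pow(71, Rational(1, 2))), 77) = Mul(77, I, Pow(71, Rational(1, 2)))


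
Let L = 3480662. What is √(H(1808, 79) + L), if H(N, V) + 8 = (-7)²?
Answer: √3480703 ≈ 1865.7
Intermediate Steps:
H(N, V) = 41 (H(N, V) = -8 + (-7)² = -8 + 49 = 41)
√(H(1808, 79) + L) = √(41 + 3480662) = √3480703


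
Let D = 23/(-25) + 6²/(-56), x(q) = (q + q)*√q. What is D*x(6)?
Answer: -3282*√6/175 ≈ -45.938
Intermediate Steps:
x(q) = 2*q^(3/2) (x(q) = (2*q)*√q = 2*q^(3/2))
D = -547/350 (D = 23*(-1/25) + 36*(-1/56) = -23/25 - 9/14 = -547/350 ≈ -1.5629)
D*x(6) = -547*6^(3/2)/175 = -547*6*√6/175 = -3282*√6/175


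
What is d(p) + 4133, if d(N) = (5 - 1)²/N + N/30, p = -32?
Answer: 123943/30 ≈ 4131.4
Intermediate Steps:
d(N) = 16/N + N/30 (d(N) = 4²/N + N*(1/30) = 16/N + N/30)
d(p) + 4133 = (16/(-32) + (1/30)*(-32)) + 4133 = (16*(-1/32) - 16/15) + 4133 = (-½ - 16/15) + 4133 = -47/30 + 4133 = 123943/30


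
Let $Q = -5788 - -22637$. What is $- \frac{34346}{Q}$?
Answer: $- \frac{34346}{16849} \approx -2.0385$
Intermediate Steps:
$Q = 16849$ ($Q = -5788 + 22637 = 16849$)
$- \frac{34346}{Q} = - \frac{34346}{16849}$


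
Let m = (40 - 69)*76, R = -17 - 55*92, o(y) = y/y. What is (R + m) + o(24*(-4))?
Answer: -7280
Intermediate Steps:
o(y) = 1
R = -5077 (R = -17 - 5060 = -5077)
m = -2204 (m = -29*76 = -2204)
(R + m) + o(24*(-4)) = (-5077 - 2204) + 1 = -7281 + 1 = -7280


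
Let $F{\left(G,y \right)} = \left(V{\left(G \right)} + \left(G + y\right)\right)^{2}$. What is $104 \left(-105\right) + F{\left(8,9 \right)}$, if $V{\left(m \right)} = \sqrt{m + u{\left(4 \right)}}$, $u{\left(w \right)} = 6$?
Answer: $-10617 + 34 \sqrt{14} \approx -10490.0$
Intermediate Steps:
$V{\left(m \right)} = \sqrt{6 + m}$ ($V{\left(m \right)} = \sqrt{m + 6} = \sqrt{6 + m}$)
$F{\left(G,y \right)} = \left(G + y + \sqrt{6 + G}\right)^{2}$ ($F{\left(G,y \right)} = \left(\sqrt{6 + G} + \left(G + y\right)\right)^{2} = \left(G + y + \sqrt{6 + G}\right)^{2}$)
$104 \left(-105\right) + F{\left(8,9 \right)} = 104 \left(-105\right) + \left(8 + 9 + \sqrt{6 + 8}\right)^{2} = -10920 + \left(8 + 9 + \sqrt{14}\right)^{2} = -10920 + \left(17 + \sqrt{14}\right)^{2}$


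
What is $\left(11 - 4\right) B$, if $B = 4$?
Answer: $28$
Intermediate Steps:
$\left(11 - 4\right) B = \left(11 - 4\right) 4 = 7 \cdot 4 = 28$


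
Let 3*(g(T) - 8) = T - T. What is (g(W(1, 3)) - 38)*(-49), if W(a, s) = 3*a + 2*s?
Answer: 1470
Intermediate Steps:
W(a, s) = 2*s + 3*a
g(T) = 8 (g(T) = 8 + (T - T)/3 = 8 + (1/3)*0 = 8 + 0 = 8)
(g(W(1, 3)) - 38)*(-49) = (8 - 38)*(-49) = -30*(-49) = 1470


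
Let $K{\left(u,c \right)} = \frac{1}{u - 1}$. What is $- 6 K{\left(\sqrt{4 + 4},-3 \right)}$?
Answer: $- \frac{6}{7} - \frac{12 \sqrt{2}}{7} \approx -3.2815$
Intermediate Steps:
$K{\left(u,c \right)} = \frac{1}{-1 + u}$
$- 6 K{\left(\sqrt{4 + 4},-3 \right)} = - \frac{6}{-1 + \sqrt{4 + 4}} = - \frac{6}{-1 + \sqrt{8}} = - \frac{6}{-1 + 2 \sqrt{2}}$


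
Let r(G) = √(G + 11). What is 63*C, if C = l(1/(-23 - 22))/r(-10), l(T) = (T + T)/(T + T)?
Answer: 63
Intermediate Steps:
r(G) = √(11 + G)
l(T) = 1 (l(T) = (2*T)/((2*T)) = (2*T)*(1/(2*T)) = 1)
C = 1 (C = 1/√(11 - 10) = 1/√1 = 1/1 = 1*1 = 1)
63*C = 63*1 = 63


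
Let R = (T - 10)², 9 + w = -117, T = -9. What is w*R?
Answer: -45486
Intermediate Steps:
w = -126 (w = -9 - 117 = -126)
R = 361 (R = (-9 - 10)² = (-19)² = 361)
w*R = -126*361 = -45486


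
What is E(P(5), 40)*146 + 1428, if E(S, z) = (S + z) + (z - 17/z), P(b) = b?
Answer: 275519/20 ≈ 13776.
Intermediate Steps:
E(S, z) = S - 17/z + 2*z (E(S, z) = (S + z) + (z - 17/z) = S - 17/z + 2*z)
E(P(5), 40)*146 + 1428 = (5 - 17/40 + 2*40)*146 + 1428 = (5 - 17*1/40 + 80)*146 + 1428 = (5 - 17/40 + 80)*146 + 1428 = (3383/40)*146 + 1428 = 246959/20 + 1428 = 275519/20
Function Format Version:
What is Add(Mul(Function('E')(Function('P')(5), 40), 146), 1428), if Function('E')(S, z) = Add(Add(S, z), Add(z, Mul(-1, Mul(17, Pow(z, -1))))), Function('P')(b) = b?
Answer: Rational(275519, 20) ≈ 13776.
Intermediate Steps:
Function('E')(S, z) = Add(S, Mul(-17, Pow(z, -1)), Mul(2, z)) (Function('E')(S, z) = Add(Add(S, z), Add(z, Mul(-17, Pow(z, -1)))) = Add(S, Mul(-17, Pow(z, -1)), Mul(2, z)))
Add(Mul(Function('E')(Function('P')(5), 40), 146), 1428) = Add(Mul(Add(5, Mul(-17, Pow(40, -1)), Mul(2, 40)), 146), 1428) = Add(Mul(Add(5, Mul(-17, Rational(1, 40)), 80), 146), 1428) = Add(Mul(Add(5, Rational(-17, 40), 80), 146), 1428) = Add(Mul(Rational(3383, 40), 146), 1428) = Add(Rational(246959, 20), 1428) = Rational(275519, 20)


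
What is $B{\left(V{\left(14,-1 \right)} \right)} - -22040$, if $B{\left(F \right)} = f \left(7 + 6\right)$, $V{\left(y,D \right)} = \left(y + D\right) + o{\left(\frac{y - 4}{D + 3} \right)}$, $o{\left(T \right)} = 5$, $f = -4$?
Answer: $21988$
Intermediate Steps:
$V{\left(y,D \right)} = 5 + D + y$ ($V{\left(y,D \right)} = \left(y + D\right) + 5 = \left(D + y\right) + 5 = 5 + D + y$)
$B{\left(F \right)} = -52$ ($B{\left(F \right)} = - 4 \left(7 + 6\right) = \left(-4\right) 13 = -52$)
$B{\left(V{\left(14,-1 \right)} \right)} - -22040 = -52 - -22040 = -52 + 22040 = 21988$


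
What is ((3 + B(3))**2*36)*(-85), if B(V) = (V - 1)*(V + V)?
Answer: -688500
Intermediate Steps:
B(V) = 2*V*(-1 + V) (B(V) = (-1 + V)*(2*V) = 2*V*(-1 + V))
((3 + B(3))**2*36)*(-85) = ((3 + 2*3*(-1 + 3))**2*36)*(-85) = ((3 + 2*3*2)**2*36)*(-85) = ((3 + 12)**2*36)*(-85) = (15**2*36)*(-85) = (225*36)*(-85) = 8100*(-85) = -688500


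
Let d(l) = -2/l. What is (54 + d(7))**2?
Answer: 141376/49 ≈ 2885.2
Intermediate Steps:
(54 + d(7))**2 = (54 - 2/7)**2 = (376/7)**2 = 141376/49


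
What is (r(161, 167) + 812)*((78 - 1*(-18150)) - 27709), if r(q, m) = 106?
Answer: -8703558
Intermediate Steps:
(r(161, 167) + 812)*((78 - 1*(-18150)) - 27709) = (106 + 812)*((78 - 1*(-18150)) - 27709) = 918*((78 + 18150) - 27709) = 918*(18228 - 27709) = 918*(-9481) = -8703558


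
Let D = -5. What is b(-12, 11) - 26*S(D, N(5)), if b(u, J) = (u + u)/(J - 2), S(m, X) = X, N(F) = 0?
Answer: -8/3 ≈ -2.6667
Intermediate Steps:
b(u, J) = 2*u/(-2 + J) (b(u, J) = (2*u)/(-2 + J) = 2*u/(-2 + J))
b(-12, 11) - 26*S(D, N(5)) = 2*(-12)/(-2 + 11) - 26*0 = 2*(-12)/9 + 0 = 2*(-12)*(⅑) + 0 = -8/3 + 0 = -8/3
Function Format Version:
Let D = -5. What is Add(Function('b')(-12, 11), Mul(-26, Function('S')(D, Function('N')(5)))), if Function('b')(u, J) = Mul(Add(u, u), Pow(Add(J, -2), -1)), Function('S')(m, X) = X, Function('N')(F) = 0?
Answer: Rational(-8, 3) ≈ -2.6667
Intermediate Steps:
Function('b')(u, J) = Mul(2, u, Pow(Add(-2, J), -1)) (Function('b')(u, J) = Mul(Mul(2, u), Pow(Add(-2, J), -1)) = Mul(2, u, Pow(Add(-2, J), -1)))
Add(Function('b')(-12, 11), Mul(-26, Function('S')(D, Function('N')(5)))) = Add(Mul(2, -12, Pow(Add(-2, 11), -1)), Mul(-26, 0)) = Add(Mul(2, -12, Pow(9, -1)), 0) = Add(Mul(2, -12, Rational(1, 9)), 0) = Add(Rational(-8, 3), 0) = Rational(-8, 3)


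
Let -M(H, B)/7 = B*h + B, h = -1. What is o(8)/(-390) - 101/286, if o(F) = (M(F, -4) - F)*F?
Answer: -811/4290 ≈ -0.18904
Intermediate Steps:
M(H, B) = 0 (M(H, B) = -7*(B*(-1) + B) = -7*(-B + B) = -7*0 = 0)
o(F) = -F² (o(F) = (0 - F)*F = (-F)*F = -F²)
o(8)/(-390) - 101/286 = -1*8²/(-390) - 101/286 = -1*64*(-1/390) - 101*1/286 = -64*(-1/390) - 101/286 = 32/195 - 101/286 = -811/4290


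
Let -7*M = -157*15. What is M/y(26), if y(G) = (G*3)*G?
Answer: 785/4732 ≈ 0.16589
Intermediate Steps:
y(G) = 3*G² (y(G) = (3*G)*G = 3*G²)
M = 2355/7 (M = -(-157)*15/7 = -⅐*(-2355) = 2355/7 ≈ 336.43)
M/y(26) = 2355/(7*((3*26²))) = 2355/(7*((3*676))) = (2355/7)/2028 = (2355/7)*(1/2028) = 785/4732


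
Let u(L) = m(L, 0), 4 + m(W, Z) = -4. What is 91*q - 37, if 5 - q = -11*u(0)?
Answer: -7590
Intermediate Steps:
m(W, Z) = -8 (m(W, Z) = -4 - 4 = -8)
u(L) = -8
q = -83 (q = 5 - (-11)*(-8) = 5 - 1*88 = 5 - 88 = -83)
91*q - 37 = 91*(-83) - 37 = -7553 - 37 = -7590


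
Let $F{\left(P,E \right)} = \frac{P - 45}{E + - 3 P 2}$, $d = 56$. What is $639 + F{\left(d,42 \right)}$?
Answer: $\frac{187855}{294} \approx 638.96$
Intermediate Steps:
$F{\left(P,E \right)} = \frac{-45 + P}{E - 6 P}$
$639 + F{\left(d,42 \right)} = 639 + \frac{-45 + 56}{42 - 336} = 639 + \frac{1}{42 - 336} \cdot 11 = 639 + \frac{1}{-294} \cdot 11 = 639 - \frac{11}{294} = \frac{187855}{294}$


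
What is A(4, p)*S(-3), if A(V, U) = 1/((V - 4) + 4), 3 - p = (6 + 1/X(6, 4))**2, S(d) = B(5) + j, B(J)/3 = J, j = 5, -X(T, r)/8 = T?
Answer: 5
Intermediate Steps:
X(T, r) = -8*T
B(J) = 3*J
S(d) = 20 (S(d) = 3*5 + 5 = 15 + 5 = 20)
p = -75457/2304 (p = 3 - (6 + 1/(-8*6))**2 = 3 - (6 + 1/(-48))**2 = 3 - (6 - 1/48)**2 = 3 - (287/48)**2 = 3 - 1*82369/2304 = 3 - 82369/2304 = -75457/2304 ≈ -32.750)
A(V, U) = 1/V (A(V, U) = 1/((-4 + V) + 4) = 1/V)
A(4, p)*S(-3) = 20/4 = (1/4)*20 = 5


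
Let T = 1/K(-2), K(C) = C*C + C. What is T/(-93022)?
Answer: -1/186044 ≈ -5.3751e-6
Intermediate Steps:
K(C) = C + C**2 (K(C) = C**2 + C = C + C**2)
T = 1/2 (T = 1/(-2*(1 - 2)) = 1/(-2*(-1)) = 1/2 ≈ 0.50000)
T/(-93022) = (1/2)/(-93022) = (1/2)*(-1/93022) = -1/186044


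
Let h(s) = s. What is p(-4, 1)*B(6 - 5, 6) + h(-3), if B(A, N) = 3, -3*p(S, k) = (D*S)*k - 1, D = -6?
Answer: -26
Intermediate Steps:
p(S, k) = ⅓ + 2*S*k (p(S, k) = -((-6*S)*k - 1)/3 = -(-6*S*k - 1)/3 = -(-1 - 6*S*k)/3 = ⅓ + 2*S*k)
p(-4, 1)*B(6 - 5, 6) + h(-3) = (⅓ + 2*(-4)*1)*3 - 3 = (⅓ - 8)*3 - 3 = -23/3*3 - 3 = -23 - 3 = -26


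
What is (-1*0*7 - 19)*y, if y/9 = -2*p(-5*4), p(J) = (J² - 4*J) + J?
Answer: 157320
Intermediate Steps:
p(J) = J² - 3*J
y = -8280 (y = 9*(-2*(-5*4)*(-3 - 5*4)) = 9*(-(-40)*(-3 - 20)) = 9*(-(-40)*(-23)) = 9*(-2*460) = 9*(-920) = -8280)
(-1*0*7 - 19)*y = (-1*0*7 - 19)*(-8280) = (0*7 - 19)*(-8280) = (0 - 19)*(-8280) = -19*(-8280) = 157320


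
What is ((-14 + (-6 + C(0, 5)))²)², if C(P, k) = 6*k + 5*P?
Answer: 10000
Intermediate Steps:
C(P, k) = 5*P + 6*k
((-14 + (-6 + C(0, 5)))²)² = ((-14 + (-6 + (5*0 + 6*5)))²)² = ((-14 + (-6 + (0 + 30)))²)² = ((-14 + (-6 + 30))²)² = ((-14 + 24)²)² = (10²)² = 100² = 10000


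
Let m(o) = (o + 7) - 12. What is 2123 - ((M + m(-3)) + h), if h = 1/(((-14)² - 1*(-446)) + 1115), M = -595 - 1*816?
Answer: 6223293/1757 ≈ 3542.0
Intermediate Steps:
M = -1411 (M = -595 - 816 = -1411)
h = 1/1757 (h = 1/((196 + 446) + 1115) = 1/(642 + 1115) = 1/1757 ≈ 0.00056915)
m(o) = -5 + o (m(o) = (7 + o) - 12 = -5 + o)
2123 - ((M + m(-3)) + h) = 2123 - ((-1411 + (-5 - 3)) + 1/1757) = 2123 - ((-1411 - 8) + 1/1757) = 2123 - (-1419 + 1/1757) = 2123 - 1*(-2493182/1757) = 2123 + 2493182/1757 = 6223293/1757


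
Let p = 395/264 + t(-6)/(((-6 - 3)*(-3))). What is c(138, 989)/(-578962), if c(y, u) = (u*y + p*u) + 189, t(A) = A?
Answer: -109241333/458537904 ≈ -0.23824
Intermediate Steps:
p = 1009/792 (p = 395/264 - 6*(-1/(3*(-6 - 3))) = 395*(1/264) - 6/((-9*(-3))) = 395/264 - 6/27 = 395/264 - 6*1/27 = 395/264 - 2/9 = 1009/792 ≈ 1.2740)
c(y, u) = 189 + 1009*u/792 + u*y (c(y, u) = (u*y + 1009*u/792) + 189 = (1009*u/792 + u*y) + 189 = 189 + 1009*u/792 + u*y)
c(138, 989)/(-578962) = (189 + (1009/792)*989 + 989*138)/(-578962) = (189 + 997901/792 + 136482)*(-1/578962) = (109241333/792)*(-1/578962) = -109241333/458537904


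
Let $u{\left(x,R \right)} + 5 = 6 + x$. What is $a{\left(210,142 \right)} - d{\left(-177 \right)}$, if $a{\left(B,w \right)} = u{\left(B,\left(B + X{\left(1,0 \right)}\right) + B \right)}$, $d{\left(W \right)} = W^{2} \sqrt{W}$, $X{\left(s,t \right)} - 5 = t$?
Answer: $211 - 31329 i \sqrt{177} \approx 211.0 - 4.1681 \cdot 10^{5} i$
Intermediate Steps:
$X{\left(s,t \right)} = 5 + t$
$d{\left(W \right)} = W^{\frac{5}{2}}$
$u{\left(x,R \right)} = 1 + x$ ($u{\left(x,R \right)} = -5 + \left(6 + x\right) = 1 + x$)
$a{\left(B,w \right)} = 1 + B$
$a{\left(210,142 \right)} - d{\left(-177 \right)} = \left(1 + 210\right) - \left(-177\right)^{\frac{5}{2}} = 211 - 31329 i \sqrt{177}$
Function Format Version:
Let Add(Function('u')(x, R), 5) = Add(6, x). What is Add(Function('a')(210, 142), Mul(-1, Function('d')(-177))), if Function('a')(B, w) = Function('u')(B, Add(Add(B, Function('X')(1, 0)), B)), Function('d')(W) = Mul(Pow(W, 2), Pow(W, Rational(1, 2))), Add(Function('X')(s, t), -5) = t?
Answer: Add(211, Mul(-31329, I, Pow(177, Rational(1, 2)))) ≈ Add(211.00, Mul(-4.1681e+5, I))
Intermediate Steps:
Function('X')(s, t) = Add(5, t)
Function('d')(W) = Pow(W, Rational(5, 2))
Function('u')(x, R) = Add(1, x) (Function('u')(x, R) = Add(-5, Add(6, x)) = Add(1, x))
Function('a')(B, w) = Add(1, B)
Add(Function('a')(210, 142), Mul(-1, Function('d')(-177))) = Add(Add(1, 210), Mul(-1, Pow(-177, Rational(5, 2)))) = Add(211, Mul(-1, Mul(31329, I, Pow(177, Rational(1, 2))))) = Add(211, Mul(-31329, I, Pow(177, Rational(1, 2))))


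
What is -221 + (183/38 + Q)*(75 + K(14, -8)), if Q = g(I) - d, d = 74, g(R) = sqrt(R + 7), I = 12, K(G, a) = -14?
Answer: -168767/38 + 61*sqrt(19) ≈ -4175.3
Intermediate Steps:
g(R) = sqrt(7 + R)
Q = -74 + sqrt(19) (Q = sqrt(7 + 12) - 1*74 = sqrt(19) - 74 = -74 + sqrt(19) ≈ -69.641)
-221 + (183/38 + Q)*(75 + K(14, -8)) = -221 + (183/38 + (-74 + sqrt(19)))*(75 - 14) = -221 + (183*(1/38) + (-74 + sqrt(19)))*61 = -221 + (183/38 + (-74 + sqrt(19)))*61 = -221 + (-2629/38 + sqrt(19))*61 = -221 + (-160369/38 + 61*sqrt(19)) = -168767/38 + 61*sqrt(19)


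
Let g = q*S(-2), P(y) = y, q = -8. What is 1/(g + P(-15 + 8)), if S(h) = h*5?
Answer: 1/73 ≈ 0.013699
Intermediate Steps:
S(h) = 5*h
g = 80 (g = -40*(-2) = -8*(-10) = 80)
1/(g + P(-15 + 8)) = 1/(80 + (-15 + 8)) = 1/(80 - 7) = 1/73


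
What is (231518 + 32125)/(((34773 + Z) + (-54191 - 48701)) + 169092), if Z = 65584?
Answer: 87881/55519 ≈ 1.5829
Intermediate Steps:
(231518 + 32125)/(((34773 + Z) + (-54191 - 48701)) + 169092) = (231518 + 32125)/(((34773 + 65584) + (-54191 - 48701)) + 169092) = 263643/((100357 - 102892) + 169092) = 263643/(-2535 + 169092) = 263643/166557 = 263643*(1/166557) = 87881/55519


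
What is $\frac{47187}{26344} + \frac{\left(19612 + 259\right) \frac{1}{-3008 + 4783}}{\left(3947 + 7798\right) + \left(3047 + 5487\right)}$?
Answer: $\frac{1699030163699}{948258207400} \approx 1.7917$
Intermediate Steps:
$\frac{47187}{26344} + \frac{\left(19612 + 259\right) \frac{1}{-3008 + 4783}}{\left(3947 + 7798\right) + \left(3047 + 5487\right)} = 47187 \cdot \frac{1}{26344} + \frac{19871 \cdot \frac{1}{1775}}{11745 + 8534} = \frac{47187}{26344} + \frac{19871 \cdot \frac{1}{1775}}{20279} = \frac{47187}{26344} + \frac{19871}{1775} \cdot \frac{1}{20279} = \frac{47187}{26344} + \frac{19871}{35995225} = \frac{1699030163699}{948258207400}$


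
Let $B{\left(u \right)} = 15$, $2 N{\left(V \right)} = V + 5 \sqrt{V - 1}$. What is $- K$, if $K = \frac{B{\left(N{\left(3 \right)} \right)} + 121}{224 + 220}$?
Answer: $- \frac{34}{111} \approx -0.30631$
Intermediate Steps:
$N{\left(V \right)} = \frac{V}{2} + \frac{5 \sqrt{-1 + V}}{2}$ ($N{\left(V \right)} = \frac{V + 5 \sqrt{V - 1}}{2} = \frac{V + 5 \sqrt{-1 + V}}{2} = \frac{V}{2} + \frac{5 \sqrt{-1 + V}}{2}$)
$K = \frac{34}{111}$ ($K = \frac{15 + 121}{224 + 220} = \frac{136}{444} = 136 \cdot \frac{1}{444} = \frac{34}{111} \approx 0.30631$)
$- K = \left(-1\right) \frac{34}{111} = - \frac{34}{111}$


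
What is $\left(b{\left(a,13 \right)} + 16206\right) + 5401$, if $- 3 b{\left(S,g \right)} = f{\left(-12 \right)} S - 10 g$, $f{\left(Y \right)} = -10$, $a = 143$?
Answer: $22127$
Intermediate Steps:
$b{\left(S,g \right)} = \frac{10 S}{3} + \frac{10 g}{3}$ ($b{\left(S,g \right)} = - \frac{- 10 S - 10 g}{3} = \frac{10 S}{3} + \frac{10 g}{3}$)
$\left(b{\left(a,13 \right)} + 16206\right) + 5401 = \left(\left(\frac{10}{3} \cdot 143 + \frac{10}{3} \cdot 13\right) + 16206\right) + 5401 = \left(\left(\frac{1430}{3} + \frac{130}{3}\right) + 16206\right) + 5401 = \left(520 + 16206\right) + 5401 = 16726 + 5401 = 22127$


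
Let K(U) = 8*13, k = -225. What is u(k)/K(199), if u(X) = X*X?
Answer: 50625/104 ≈ 486.78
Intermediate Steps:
u(X) = X²
K(U) = 104
u(k)/K(199) = (-225)²/104 = 50625*(1/104) = 50625/104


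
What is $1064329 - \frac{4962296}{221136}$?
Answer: $\frac{29419561931}{27642} \approx 1.0643 \cdot 10^{6}$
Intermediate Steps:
$1064329 - \frac{4962296}{221136} = 1064329 - \frac{620287}{27642} = \frac{29419561931}{27642}$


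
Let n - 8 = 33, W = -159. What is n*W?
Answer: -6519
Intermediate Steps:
n = 41 (n = 8 + 33 = 41)
n*W = 41*(-159) = -6519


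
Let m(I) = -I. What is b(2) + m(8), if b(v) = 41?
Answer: 33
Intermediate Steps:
b(2) + m(8) = 41 - 1*8 = 41 - 8 = 33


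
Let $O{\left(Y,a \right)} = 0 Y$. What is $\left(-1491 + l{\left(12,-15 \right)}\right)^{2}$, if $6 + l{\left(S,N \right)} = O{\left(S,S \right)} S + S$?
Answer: $2205225$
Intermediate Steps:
$O{\left(Y,a \right)} = 0$
$l{\left(S,N \right)} = -6 + S$ ($l{\left(S,N \right)} = -6 + \left(0 S + S\right) = -6 + \left(0 + S\right) = -6 + S$)
$\left(-1491 + l{\left(12,-15 \right)}\right)^{2} = \left(-1491 + \left(-6 + 12\right)\right)^{2} = \left(-1491 + 6\right)^{2} = \left(-1485\right)^{2} = 2205225$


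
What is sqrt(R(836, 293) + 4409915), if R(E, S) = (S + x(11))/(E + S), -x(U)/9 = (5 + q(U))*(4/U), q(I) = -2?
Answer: 50*sqrt(272059245205)/12419 ≈ 2100.0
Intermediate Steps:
x(U) = -108/U (x(U) = -9*(5 - 2)*4/U = -27*4/U = -108/U)
R(E, S) = (-108/11 + S)/(E + S) (R(E, S) = (S - 108/11)/(E + S) = (-108/11 + S)/(E + S))
sqrt(R(836, 293) + 4409915) = sqrt((-108/11 + 293)/(836 + 293) + 4409915) = sqrt((3115/11)/1129 + 4409915) = sqrt((1/1129)*(3115/11) + 4409915) = sqrt(3115/12419 + 4409915) = sqrt(54766737500/12419) = 50*sqrt(272059245205)/12419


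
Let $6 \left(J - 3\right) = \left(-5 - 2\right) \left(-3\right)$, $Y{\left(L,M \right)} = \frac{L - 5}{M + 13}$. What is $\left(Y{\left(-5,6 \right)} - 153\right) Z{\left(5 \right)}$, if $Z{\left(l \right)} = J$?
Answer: $- \frac{37921}{38} \approx -997.92$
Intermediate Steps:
$Y{\left(L,M \right)} = \frac{-5 + L}{13 + M}$
$J = \frac{13}{2}$ ($J = 3 + \frac{\left(-5 - 2\right) \left(-3\right)}{6} = 3 + \frac{\left(-7\right) \left(-3\right)}{6} = 3 + \frac{1}{6} \cdot 21 = 3 + \frac{7}{2} = \frac{13}{2} \approx 6.5$)
$Z{\left(l \right)} = \frac{13}{2}$
$\left(Y{\left(-5,6 \right)} - 153\right) Z{\left(5 \right)} = \left(\frac{-5 - 5}{13 + 6} - 153\right) \frac{13}{2} = \left(\frac{1}{19} \left(-10\right) - 153\right) \frac{13}{2} = \left(- \frac{10}{19} - 153\right) \frac{13}{2} = \left(- \frac{2917}{19}\right) \frac{13}{2} = - \frac{37921}{38}$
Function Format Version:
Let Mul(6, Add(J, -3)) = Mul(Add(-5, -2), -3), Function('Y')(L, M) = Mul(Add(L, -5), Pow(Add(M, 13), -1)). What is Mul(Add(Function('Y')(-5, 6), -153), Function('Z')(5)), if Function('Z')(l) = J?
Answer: Rational(-37921, 38) ≈ -997.92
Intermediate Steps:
Function('Y')(L, M) = Mul(Pow(Add(13, M), -1), Add(-5, L)) (Function('Y')(L, M) = Mul(Add(-5, L), Pow(Add(13, M), -1)) = Mul(Pow(Add(13, M), -1), Add(-5, L)))
J = Rational(13, 2) (J = Add(3, Mul(Rational(1, 6), Mul(Add(-5, -2), -3))) = Add(3, Mul(Rational(1, 6), Mul(-7, -3))) = Add(3, Mul(Rational(1, 6), 21)) = Add(3, Rational(7, 2)) = Rational(13, 2) ≈ 6.5000)
Function('Z')(l) = Rational(13, 2)
Mul(Add(Function('Y')(-5, 6), -153), Function('Z')(5)) = Mul(Add(Mul(Pow(Add(13, 6), -1), Add(-5, -5)), -153), Rational(13, 2)) = Mul(Add(Mul(Pow(19, -1), -10), -153), Rational(13, 2)) = Mul(Add(Mul(Rational(1, 19), -10), -153), Rational(13, 2)) = Mul(Add(Rational(-10, 19), -153), Rational(13, 2)) = Mul(Rational(-2917, 19), Rational(13, 2)) = Rational(-37921, 38)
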